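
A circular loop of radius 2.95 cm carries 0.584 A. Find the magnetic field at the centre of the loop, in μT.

At the centre of a circular loop the Biot–Savart law gives B = μ₀I/(2R).
B = (4π×10⁻⁷ × 0.584) / (2 × 0.0295) = 1.24×10⁻⁵ T.

B ≈ 12.4 μT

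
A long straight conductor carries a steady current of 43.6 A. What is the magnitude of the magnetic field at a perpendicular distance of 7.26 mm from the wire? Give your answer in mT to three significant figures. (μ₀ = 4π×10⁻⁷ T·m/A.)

B ≈ 1.20 mT

For an infinitely long straight wire, B = μ₀I/(2πd).
B = (4π×10⁻⁷ × 43.6) / (2π × 0.00726) = 1.20×10⁻³ T.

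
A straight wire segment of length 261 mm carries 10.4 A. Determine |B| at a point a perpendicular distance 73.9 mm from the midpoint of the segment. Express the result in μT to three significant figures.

For a finite straight segment, B = (μ₀I/4πd)(sinθ₁ + sinθ₂), where θ₁, θ₂ are the angles from the perpendicular to each end.
The perpendicular from the point meets the wire at its midpoint, so each end is L/2 = 0.1305 m away along the wire.
sinθ₁ = 0.1305/√(0.1305²+0.0739²) = 0.8702; sinθ₂ = 0.1305/√(0.1305²+0.0739²) = 0.8702.
B = (4π×10⁻⁷ × 10.4) / (4π × 0.0739) × (0.8702 + 0.8702) = 2.45×10⁻⁵ T.

B ≈ 24.5 μT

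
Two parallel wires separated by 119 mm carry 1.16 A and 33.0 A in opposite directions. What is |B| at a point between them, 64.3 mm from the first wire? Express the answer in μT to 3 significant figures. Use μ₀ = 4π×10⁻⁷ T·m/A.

Each long wire gives B = μ₀I/(2πd). Distances are d₁ = 0.0643 m and d₂ = 0.0547 m.
B₁ = 3.61×10⁻⁶ T, B₂ = 1.21×10⁻⁴ T.
Between antiparallel currents both contributions point the same way, so they add. B = B₁ + B₂ = 3.61×10⁻⁶ + 1.21×10⁻⁴ = 1.24×10⁻⁴ T.

B ≈ 124 μT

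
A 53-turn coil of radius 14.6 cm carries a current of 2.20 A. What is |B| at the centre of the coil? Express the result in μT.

B ≈ 502 μT

For an N-turn flat coil, B = Nμ₀I/(2R) with R = 0.146 m.
B = 53 × 9.47×10⁻⁶ T = 5.02×10⁻⁴ T.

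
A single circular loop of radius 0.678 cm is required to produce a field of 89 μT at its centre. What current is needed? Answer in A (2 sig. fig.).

At the centre of a circular loop B = μ₀I/(2R), so I = 2RB/μ₀.
With R = 0.00678 m, I = 2 × 0.00678 × 8.90×10⁻⁵ / (4π×10⁻⁷) = 0.960 A.

I ≈ 0.96 A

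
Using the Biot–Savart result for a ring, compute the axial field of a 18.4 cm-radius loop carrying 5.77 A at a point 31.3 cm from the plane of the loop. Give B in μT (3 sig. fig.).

B ≈ 2.56 μT

On the axis of a circular loop, B = μ₀IR² / [2(R²+z²)^(3/2)].
R² + z² = (0.184)² + (0.313)² = 0.1318 m², and (R²+z²)^(3/2) = 4.79×10⁻² m³.
B = (4π×10⁻⁷ × 5.77 × 0.03386) / (2 × 4.79×10⁻²) = 2.56×10⁻⁶ T.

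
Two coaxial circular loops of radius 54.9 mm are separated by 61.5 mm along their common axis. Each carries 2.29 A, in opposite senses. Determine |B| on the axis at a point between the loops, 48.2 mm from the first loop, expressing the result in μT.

B ≈ 12.9 μT

Each loop contributes B = μ₀IR²/[2(R²+z²)^(3/2)] on the axis, with z measured from that loop.
Loop 1 (z = 0.0482 m): B₁ = 1.11×10⁻⁵ T. Loop 2 (z = 0.0133 m): B₂ = 2.41×10⁻⁵ T.
The fields oppose: B = |B₁ − B₂| = 1.29×10⁻⁵ T.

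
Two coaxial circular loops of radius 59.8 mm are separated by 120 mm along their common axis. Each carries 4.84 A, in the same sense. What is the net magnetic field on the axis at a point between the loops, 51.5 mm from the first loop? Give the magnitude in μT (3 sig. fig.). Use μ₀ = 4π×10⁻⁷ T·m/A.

B ≈ 36.6 μT

Each loop contributes B = μ₀IR²/[2(R²+z²)^(3/2)] on the axis, with z measured from that loop.
Loop 1 (z = 0.0515 m): B₁ = 2.21×10⁻⁵ T. Loop 2 (z = 0.0685 m): B₂ = 1.45×10⁻⁵ T.
The fields add: B = B₁ + B₂ = 3.66×10⁻⁵ T.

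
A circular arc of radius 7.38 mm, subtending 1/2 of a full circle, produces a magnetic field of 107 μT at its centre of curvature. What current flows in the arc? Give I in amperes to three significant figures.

For a circular arc, B = μ₀Iφ/(4πR) with φ in radians; here φ = 3.142 rad.
So I = 4πRB/(μ₀φ) = 4π × 0.00738 × 1.07×10⁻⁴ / (4π×10⁻⁷ × 3.142) = 2.51 A.

I ≈ 2.51 A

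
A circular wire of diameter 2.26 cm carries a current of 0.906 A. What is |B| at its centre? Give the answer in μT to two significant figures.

At the centre of a circular loop the Biot–Savart law gives B = μ₀I/(2R) (so R = 0.0113 m).
B = (4π×10⁻⁷ × 0.906) / (2 × 0.0113) = 5.04×10⁻⁵ T.

B ≈ 50 μT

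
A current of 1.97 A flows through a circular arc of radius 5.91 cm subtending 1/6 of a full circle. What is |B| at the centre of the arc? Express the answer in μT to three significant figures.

The Biot–Savart field of a circular arc at its centre is B = μ₀Iφ/(4πR), with φ = 1.047 rad.
B = (4π×10⁻⁷ × 1.97 × 1.047) / (4π × 0.0591) = 3.49×10⁻⁶ T.

B ≈ 3.49 μT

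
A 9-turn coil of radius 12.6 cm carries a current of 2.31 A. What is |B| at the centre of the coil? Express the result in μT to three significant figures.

For an N-turn flat coil, B = Nμ₀I/(2R) with R = 0.126 m.
B = 9 × 1.15×10⁻⁵ T = 1.04×10⁻⁴ T.

B ≈ 104 μT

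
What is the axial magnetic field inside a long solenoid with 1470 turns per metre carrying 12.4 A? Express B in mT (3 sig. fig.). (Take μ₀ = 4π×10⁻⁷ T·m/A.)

Inside a long solenoid, B = μ₀nI with n = 1470 turns/m.
B = 4π×10⁻⁷ × 1470 × 12.4 = 2.29×10⁻² T.

B ≈ 22.9 mT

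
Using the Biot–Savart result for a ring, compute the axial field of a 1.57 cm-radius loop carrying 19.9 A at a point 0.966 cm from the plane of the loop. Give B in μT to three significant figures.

B ≈ 492 μT

On the axis of a circular loop, B = μ₀IR² / [2(R²+z²)^(3/2)].
R² + z² = (0.0157)² + (0.00966)² = 0.0003398 m², and (R²+z²)^(3/2) = 6.26×10⁻⁶ m³.
B = (4π×10⁻⁷ × 19.9 × 0.0002465) / (2 × 6.26×10⁻⁶) = 4.92×10⁻⁴ T.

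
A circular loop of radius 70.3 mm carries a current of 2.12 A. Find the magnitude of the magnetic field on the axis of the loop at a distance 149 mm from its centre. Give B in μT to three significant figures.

B ≈ 1.47 μT

On the axis of a circular loop, B = μ₀IR² / [2(R²+z²)^(3/2)].
R² + z² = (0.0703)² + (0.149)² = 0.02714 m², and (R²+z²)^(3/2) = 4.47×10⁻³ m³.
B = (4π×10⁻⁷ × 2.12 × 0.004942) / (2 × 4.47×10⁻³) = 1.47×10⁻⁶ T.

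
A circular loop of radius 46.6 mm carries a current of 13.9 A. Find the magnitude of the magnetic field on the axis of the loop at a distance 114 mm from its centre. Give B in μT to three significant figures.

B ≈ 10.2 μT

On the axis of a circular loop, B = μ₀IR² / [2(R²+z²)^(3/2)].
R² + z² = (0.0466)² + (0.114)² = 0.01517 m², and (R²+z²)^(3/2) = 1.87×10⁻³ m³.
B = (4π×10⁻⁷ × 13.9 × 0.002172) / (2 × 1.87×10⁻³) = 1.02×10⁻⁵ T.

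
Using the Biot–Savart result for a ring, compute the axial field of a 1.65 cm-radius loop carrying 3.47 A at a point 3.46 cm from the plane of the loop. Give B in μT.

B ≈ 10.5 μT

On the axis of a circular loop, B = μ₀IR² / [2(R²+z²)^(3/2)].
R² + z² = (0.0165)² + (0.0346)² = 0.001469 m², and (R²+z²)^(3/2) = 5.63×10⁻⁵ m³.
B = (4π×10⁻⁷ × 3.47 × 0.0002723) / (2 × 5.63×10⁻⁵) = 1.05×10⁻⁵ T.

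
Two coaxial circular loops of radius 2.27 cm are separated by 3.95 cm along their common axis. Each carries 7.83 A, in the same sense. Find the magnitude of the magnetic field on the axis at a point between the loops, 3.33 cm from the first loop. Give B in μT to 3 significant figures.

Each loop contributes B = μ₀IR²/[2(R²+z²)^(3/2)] on the axis, with z measured from that loop.
Loop 1 (z = 0.0333 m): B₁ = 3.87×10⁻⁵ T. Loop 2 (z = 0.0062 m): B₂ = 1.95×10⁻⁴ T.
The fields add: B = B₁ + B₂ = 2.33×10⁻⁴ T.

B ≈ 233 μT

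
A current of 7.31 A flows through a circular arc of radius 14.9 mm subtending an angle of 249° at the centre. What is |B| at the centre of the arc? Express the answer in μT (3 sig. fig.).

The Biot–Savart field of a circular arc at its centre is B = μ₀Iφ/(4πR), with φ = 4.346 rad.
B = (4π×10⁻⁷ × 7.31 × 4.346) / (4π × 0.0149) = 2.13×10⁻⁴ T.

B ≈ 213 μT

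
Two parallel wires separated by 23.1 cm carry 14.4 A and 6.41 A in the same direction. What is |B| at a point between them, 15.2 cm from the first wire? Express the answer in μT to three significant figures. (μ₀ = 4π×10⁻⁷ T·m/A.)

B ≈ 2.72 μT

Each long wire gives B = μ₀I/(2πd). Distances are d₁ = 0.152 m and d₂ = 0.079 m.
B₁ = 1.89×10⁻⁵ T, B₂ = 1.62×10⁻⁵ T.
Between parallel currents the two contributions point in opposite directions, so they subtract. B = |B₁ − B₂| = |1.89×10⁻⁵ − 1.62×10⁻⁵| = 2.72×10⁻⁶ T.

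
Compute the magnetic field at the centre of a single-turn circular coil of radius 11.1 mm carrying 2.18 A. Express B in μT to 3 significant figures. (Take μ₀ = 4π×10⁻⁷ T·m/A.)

B ≈ 123 μT

At the centre of a circular loop the Biot–Savart law gives B = μ₀I/(2R).
B = (4π×10⁻⁷ × 2.18) / (2 × 0.0111) = 1.23×10⁻⁴ T.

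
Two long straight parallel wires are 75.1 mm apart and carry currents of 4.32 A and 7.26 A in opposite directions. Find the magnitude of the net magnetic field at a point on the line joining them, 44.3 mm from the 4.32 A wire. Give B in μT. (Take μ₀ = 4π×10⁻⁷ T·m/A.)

B ≈ 66.6 μT

Each long wire gives B = μ₀I/(2πd). Distances are d₁ = 0.0443 m and d₂ = 0.0308 m.
B₁ = 1.95×10⁻⁵ T, B₂ = 4.71×10⁻⁵ T.
Between antiparallel currents both contributions point the same way, so they add. B = B₁ + B₂ = 1.95×10⁻⁵ + 4.71×10⁻⁵ = 6.66×10⁻⁵ T.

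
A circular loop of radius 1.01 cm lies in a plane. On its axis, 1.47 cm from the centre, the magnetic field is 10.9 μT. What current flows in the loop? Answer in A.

On the axis of a loop, B = μ₀IR²/[2(R²+z²)^(3/2)], so I = 2B(R²+z²)^(3/2)/(μ₀R²).
R² + z² = 0.000102 + 0.0002161 = 0.0003181 m²; raised to 3/2 gives 5.67×10⁻⁶ m³.
I = 2 × 1.09×10⁻⁵ × 5.67×10⁻⁶ / (1.26×10⁻⁶ × 0.000102) = 0.965 A.

I ≈ 0.965 A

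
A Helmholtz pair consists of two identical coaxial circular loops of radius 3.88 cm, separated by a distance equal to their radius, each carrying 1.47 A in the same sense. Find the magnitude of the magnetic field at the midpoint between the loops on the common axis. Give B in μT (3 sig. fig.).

B ≈ 34.1 μT

Each loop contributes B = μ₀IR²/[2(R²+z²)^(3/2)] on the axis, with z measured from that loop.
Loop 1 (z = 0.0194 m): B₁ = 1.70×10⁻⁵ T. Loop 2 (z = 0.0194 m): B₂ = 1.70×10⁻⁵ T.
The fields add: B = B₁ + B₂ = 3.41×10⁻⁵ T.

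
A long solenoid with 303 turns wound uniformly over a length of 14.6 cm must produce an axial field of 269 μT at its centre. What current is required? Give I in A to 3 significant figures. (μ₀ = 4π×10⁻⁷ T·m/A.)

Inside a long solenoid B = μ₀nI with n = 2075 m⁻¹, so I = B/(μ₀n).
I = 2.69×10⁻⁴ / (4π×10⁻⁷ × 2075) = 0.103 A.

I ≈ 0.103 A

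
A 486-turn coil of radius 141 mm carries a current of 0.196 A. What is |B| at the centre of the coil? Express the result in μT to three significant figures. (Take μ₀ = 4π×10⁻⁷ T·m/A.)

For an N-turn flat coil, B = Nμ₀I/(2R) with R = 0.141 m.
B = 486 × 8.73×10⁻⁷ T = 4.24×10⁻⁴ T.

B ≈ 424 μT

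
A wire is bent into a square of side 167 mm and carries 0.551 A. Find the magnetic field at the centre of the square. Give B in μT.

B ≈ 3.73 μT

Each side is a finite straight segment at perpendicular distance d = a/(2 tan(π/4)) = 0.0835 m from the centre, with end-angles ±π/4.
One side contributes B₁ = (μ₀I/4πd)·2 sin(π/4) = 9.33×10⁻⁷ T.
All 4 sides add in the same direction: B = 4 × 9.33×10⁻⁷ = 3.73×10⁻⁶ T.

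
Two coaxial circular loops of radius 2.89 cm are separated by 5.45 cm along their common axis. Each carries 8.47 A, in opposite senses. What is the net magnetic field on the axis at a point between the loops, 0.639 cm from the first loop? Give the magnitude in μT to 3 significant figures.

Each loop contributes B = μ₀IR²/[2(R²+z²)^(3/2)] on the axis, with z measured from that loop.
Loop 1 (z = 0.00639 m): B₁ = 1.71×10⁻⁴ T. Loop 2 (z = 0.04811 m): B₂ = 2.51×10⁻⁵ T.
The fields oppose: B = |B₁ − B₂| = 1.46×10⁻⁴ T.

B ≈ 146 μT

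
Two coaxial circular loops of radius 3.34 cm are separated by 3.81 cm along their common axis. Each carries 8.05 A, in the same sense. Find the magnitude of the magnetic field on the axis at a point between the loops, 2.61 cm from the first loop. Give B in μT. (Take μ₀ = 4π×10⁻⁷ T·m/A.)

B ≈ 200 μT

Each loop contributes B = μ₀IR²/[2(R²+z²)^(3/2)] on the axis, with z measured from that loop.
Loop 1 (z = 0.0261 m): B₁ = 7.41×10⁻⁵ T. Loop 2 (z = 0.012 m): B₂ = 1.26×10⁻⁴ T.
The fields add: B = B₁ + B₂ = 2.00×10⁻⁴ T.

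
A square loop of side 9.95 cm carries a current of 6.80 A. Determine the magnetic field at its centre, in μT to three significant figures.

B ≈ 77.3 μT

Each side is a finite straight segment at perpendicular distance d = a/(2 tan(π/4)) = 0.04975 m from the centre, with end-angles ±π/4.
One side contributes B₁ = (μ₀I/4πd)·2 sin(π/4) = 1.93×10⁻⁵ T.
All 4 sides add in the same direction: B = 4 × 1.93×10⁻⁵ = 7.73×10⁻⁵ T.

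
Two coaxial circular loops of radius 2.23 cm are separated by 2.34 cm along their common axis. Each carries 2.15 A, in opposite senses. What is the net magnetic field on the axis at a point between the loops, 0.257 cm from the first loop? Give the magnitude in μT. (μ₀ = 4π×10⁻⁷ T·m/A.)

Each loop contributes B = μ₀IR²/[2(R²+z²)^(3/2)] on the axis, with z measured from that loop.
Loop 1 (z = 0.00257 m): B₁ = 5.94×10⁻⁵ T. Loop 2 (z = 0.02083 m): B₂ = 2.36×10⁻⁵ T.
The fields oppose: B = |B₁ − B₂| = 3.57×10⁻⁵ T.

B ≈ 35.7 μT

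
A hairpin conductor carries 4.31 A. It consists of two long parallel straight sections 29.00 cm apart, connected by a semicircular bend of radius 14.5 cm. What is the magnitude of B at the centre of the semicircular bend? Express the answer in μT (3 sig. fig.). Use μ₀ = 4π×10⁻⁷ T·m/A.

The semicircular arc contributes B_arc = μ₀I·π/(4πR) = μ₀I/(4R) = 9.34×10⁻⁶ T.
Each semi-infinite lead is at perpendicular distance R = 0.145 m from the centre, with the perpendicular foot at its near end, so it contributes μ₀I/(4πR); both point the same way, together 5.94×10⁻⁶ T.
Arc and leads all point the same direction: B = 9.34×10⁻⁶ + 5.94×10⁻⁶ = 1.53×10⁻⁵ T.

B ≈ 15.3 μT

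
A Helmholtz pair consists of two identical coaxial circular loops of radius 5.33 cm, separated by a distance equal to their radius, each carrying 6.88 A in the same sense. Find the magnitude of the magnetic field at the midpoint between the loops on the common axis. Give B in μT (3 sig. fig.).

Each loop contributes B = μ₀IR²/[2(R²+z²)^(3/2)] on the axis, with z measured from that loop.
Loop 1 (z = 0.02665 m): B₁ = 5.80×10⁻⁵ T. Loop 2 (z = 0.02665 m): B₂ = 5.80×10⁻⁵ T.
The fields add: B = B₁ + B₂ = 1.16×10⁻⁴ T.

B ≈ 116 μT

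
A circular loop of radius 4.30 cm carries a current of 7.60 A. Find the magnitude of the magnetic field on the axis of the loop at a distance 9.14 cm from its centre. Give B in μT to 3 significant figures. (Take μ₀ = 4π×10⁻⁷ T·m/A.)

B ≈ 8.57 μT

On the axis of a circular loop, B = μ₀IR² / [2(R²+z²)^(3/2)].
R² + z² = (0.043)² + (0.0914)² = 0.0102 m², and (R²+z²)^(3/2) = 1.03×10⁻³ m³.
B = (4π×10⁻⁷ × 7.60 × 0.001849) / (2 × 1.03×10⁻³) = 8.57×10⁻⁶ T.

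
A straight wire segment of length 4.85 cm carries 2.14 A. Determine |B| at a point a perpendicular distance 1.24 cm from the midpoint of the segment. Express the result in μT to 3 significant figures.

For a finite straight segment, B = (μ₀I/4πd)(sinθ₁ + sinθ₂), where θ₁, θ₂ are the angles from the perpendicular to each end.
The perpendicular from the point meets the wire at its midpoint, so each end is L/2 = 0.02425 m away along the wire.
sinθ₁ = 0.02425/√(0.02425²+0.0124²) = 0.8904; sinθ₂ = 0.02425/√(0.02425²+0.0124²) = 0.8904.
B = (4π×10⁻⁷ × 2.14) / (4π × 0.0124) × (0.8904 + 0.8904) = 3.07×10⁻⁵ T.

B ≈ 30.7 μT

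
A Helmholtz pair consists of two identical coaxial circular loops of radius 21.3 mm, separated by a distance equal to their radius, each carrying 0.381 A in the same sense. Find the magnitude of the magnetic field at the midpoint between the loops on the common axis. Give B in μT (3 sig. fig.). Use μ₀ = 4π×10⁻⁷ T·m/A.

B ≈ 16.1 μT

Each loop contributes B = μ₀IR²/[2(R²+z²)^(3/2)] on the axis, with z measured from that loop.
Loop 1 (z = 0.01065 m): B₁ = 8.04×10⁻⁶ T. Loop 2 (z = 0.01065 m): B₂ = 8.04×10⁻⁶ T.
The fields add: B = B₁ + B₂ = 1.61×10⁻⁵ T.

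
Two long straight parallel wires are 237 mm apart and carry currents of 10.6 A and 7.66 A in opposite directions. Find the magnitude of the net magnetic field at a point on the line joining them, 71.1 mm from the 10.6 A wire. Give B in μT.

Each long wire gives B = μ₀I/(2πd). Distances are d₁ = 0.0711 m and d₂ = 0.1659 m.
B₁ = 2.98×10⁻⁵ T, B₂ = 9.23×10⁻⁶ T.
Between antiparallel currents both contributions point the same way, so they add. B = B₁ + B₂ = 2.98×10⁻⁵ + 9.23×10⁻⁶ = 3.91×10⁻⁵ T.

B ≈ 39.1 μT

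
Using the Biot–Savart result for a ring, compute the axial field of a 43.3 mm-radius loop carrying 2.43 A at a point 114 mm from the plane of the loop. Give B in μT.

B ≈ 1.58 μT

On the axis of a circular loop, B = μ₀IR² / [2(R²+z²)^(3/2)].
R² + z² = (0.0433)² + (0.114)² = 0.01487 m², and (R²+z²)^(3/2) = 1.81×10⁻³ m³.
B = (4π×10⁻⁷ × 2.43 × 0.001875) / (2 × 1.81×10⁻³) = 1.58×10⁻⁶ T.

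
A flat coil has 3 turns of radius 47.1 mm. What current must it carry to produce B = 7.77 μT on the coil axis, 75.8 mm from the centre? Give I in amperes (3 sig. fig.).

For an N-turn coil, B = Nμ₀IR²/[2(R²+z²)^(3/2)] with R = 0.0471 m, z = 0.0758 m, so I = 2B(R²+z²)^(3/2)/(Nμ₀R²) = 2 × 7.77×10⁻⁶ × 7.11×10⁻⁴ / (3 × 4π×10⁻⁷ × 0.002218) = 1.32 A.

I ≈ 1.32 A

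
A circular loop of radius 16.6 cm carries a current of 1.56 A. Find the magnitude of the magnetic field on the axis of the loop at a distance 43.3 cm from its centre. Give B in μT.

B ≈ 0.271 μT

On the axis of a circular loop, B = μ₀IR² / [2(R²+z²)^(3/2)].
R² + z² = (0.166)² + (0.433)² = 0.215 m², and (R²+z²)^(3/2) = 9.97×10⁻² m³.
B = (4π×10⁻⁷ × 1.56 × 0.02756) / (2 × 9.97×10⁻²) = 2.71×10⁻⁷ T.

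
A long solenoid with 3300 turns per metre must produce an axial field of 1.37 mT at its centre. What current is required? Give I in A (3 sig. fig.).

I ≈ 0.330 A

Inside a long solenoid B = μ₀nI with n = 3300 m⁻¹, so I = B/(μ₀n).
I = 1.37×10⁻³ / (4π×10⁻⁷ × 3300) = 0.330 A.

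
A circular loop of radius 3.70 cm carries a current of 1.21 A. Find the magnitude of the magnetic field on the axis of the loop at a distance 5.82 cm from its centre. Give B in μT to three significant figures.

B ≈ 3.17 μT

On the axis of a circular loop, B = μ₀IR² / [2(R²+z²)^(3/2)].
R² + z² = (0.037)² + (0.0582)² = 0.004756 m², and (R²+z²)^(3/2) = 3.28×10⁻⁴ m³.
B = (4π×10⁻⁷ × 1.21 × 0.001369) / (2 × 3.28×10⁻⁴) = 3.17×10⁻⁶ T.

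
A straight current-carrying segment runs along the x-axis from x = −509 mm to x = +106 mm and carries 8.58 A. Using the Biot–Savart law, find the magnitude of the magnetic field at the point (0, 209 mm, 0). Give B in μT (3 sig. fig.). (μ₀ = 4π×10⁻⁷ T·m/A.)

B ≈ 5.65 μT

For a finite straight segment, B = (μ₀I/4πd)(sinθ₁ + sinθ₂), where θ₁, θ₂ are the angles from the perpendicular to each end.
The perpendicular distance is d = 0.209 m; the end-offsets along the wire are a = 0.509 m and b = 0.106 m.
sinθ₁ = 0.509/√(0.509²+0.209²) = 0.9251; sinθ₂ = 0.106/√(0.106²+0.209²) = 0.4523.
B = (4π×10⁻⁷ × 8.58) / (4π × 0.209) × (0.9251 + 0.4523) = 5.65×10⁻⁶ T.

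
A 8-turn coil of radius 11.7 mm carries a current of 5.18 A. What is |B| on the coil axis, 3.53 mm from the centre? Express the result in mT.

B ≈ 1.95 mT

For an N-turn flat coil, B = Nμ₀IR²/[2(R²+z²)^(3/2)] with R = 0.0117 m, z = 0.00353 m.
B = 8 × 2.44×10⁻⁴ T = 1.95×10⁻³ T.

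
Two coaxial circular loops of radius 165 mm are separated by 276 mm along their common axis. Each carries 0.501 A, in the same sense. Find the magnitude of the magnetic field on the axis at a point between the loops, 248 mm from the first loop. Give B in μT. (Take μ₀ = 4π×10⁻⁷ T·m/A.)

B ≈ 2.15 μT

Each loop contributes B = μ₀IR²/[2(R²+z²)^(3/2)] on the axis, with z measured from that loop.
Loop 1 (z = 0.248 m): B₁ = 3.24×10⁻⁷ T. Loop 2 (z = 0.028 m): B₂ = 1.83×10⁻⁶ T.
The fields add: B = B₁ + B₂ = 2.15×10⁻⁶ T.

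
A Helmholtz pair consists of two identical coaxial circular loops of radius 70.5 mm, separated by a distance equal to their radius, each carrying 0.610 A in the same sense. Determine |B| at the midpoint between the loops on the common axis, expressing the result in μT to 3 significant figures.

B ≈ 7.78 μT

Each loop contributes B = μ₀IR²/[2(R²+z²)^(3/2)] on the axis, with z measured from that loop.
Loop 1 (z = 0.03525 m): B₁ = 3.89×10⁻⁶ T. Loop 2 (z = 0.03525 m): B₂ = 3.89×10⁻⁶ T.
The fields add: B = B₁ + B₂ = 7.78×10⁻⁶ T.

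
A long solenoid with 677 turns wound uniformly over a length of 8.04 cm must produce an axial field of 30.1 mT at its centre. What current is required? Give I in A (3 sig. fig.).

I ≈ 2.84 A

Inside a long solenoid B = μ₀nI with n = 8420 m⁻¹, so I = B/(μ₀n).
I = 3.01×10⁻² / (4π×10⁻⁷ × 8420) = 2.84 A.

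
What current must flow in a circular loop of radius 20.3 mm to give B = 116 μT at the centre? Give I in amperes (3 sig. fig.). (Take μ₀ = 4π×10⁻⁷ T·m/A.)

I ≈ 3.75 A

At the centre of a circular loop B = μ₀I/(2R), so I = 2RB/μ₀.
With R = 0.0203 m, I = 2 × 0.0203 × 1.16×10⁻⁴ / (4π×10⁻⁷) = 3.75 A.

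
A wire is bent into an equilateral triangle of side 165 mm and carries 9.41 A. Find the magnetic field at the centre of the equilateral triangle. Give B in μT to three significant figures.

Each side is a finite straight segment at perpendicular distance d = a/(2 tan(π/3)) = 0.04763 m from the centre, with end-angles ±π/3.
One side contributes B₁ = (μ₀I/4πd)·2 sin(π/3) = 3.42×10⁻⁵ T.
All 3 sides add in the same direction: B = 3 × 3.42×10⁻⁵ = 1.03×10⁻⁴ T.

B ≈ 103 μT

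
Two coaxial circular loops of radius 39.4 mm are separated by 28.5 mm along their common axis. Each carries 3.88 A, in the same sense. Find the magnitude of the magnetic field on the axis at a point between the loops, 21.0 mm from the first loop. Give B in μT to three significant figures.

Each loop contributes B = μ₀IR²/[2(R²+z²)^(3/2)] on the axis, with z measured from that loop.
Loop 1 (z = 0.021 m): B₁ = 4.25×10⁻⁵ T. Loop 2 (z = 0.0075 m): B₂ = 5.87×10⁻⁵ T.
The fields add: B = B₁ + B₂ = 1.01×10⁻⁴ T.

B ≈ 101 μT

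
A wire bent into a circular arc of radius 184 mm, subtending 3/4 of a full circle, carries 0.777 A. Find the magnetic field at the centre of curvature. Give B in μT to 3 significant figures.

B ≈ 1.99 μT

The Biot–Savart field of a circular arc at its centre is B = μ₀Iφ/(4πR), with φ = 4.712 rad.
B = (4π×10⁻⁷ × 0.777 × 4.712) / (4π × 0.184) = 1.99×10⁻⁶ T.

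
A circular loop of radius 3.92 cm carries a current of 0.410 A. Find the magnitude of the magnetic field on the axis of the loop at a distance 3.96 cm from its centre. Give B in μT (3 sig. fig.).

B ≈ 2.29 μT

On the axis of a circular loop, B = μ₀IR² / [2(R²+z²)^(3/2)].
R² + z² = (0.0392)² + (0.0396)² = 0.003105 m², and (R²+z²)^(3/2) = 1.73×10⁻⁴ m³.
B = (4π×10⁻⁷ × 0.410 × 0.001537) / (2 × 1.73×10⁻⁴) = 2.29×10⁻⁶ T.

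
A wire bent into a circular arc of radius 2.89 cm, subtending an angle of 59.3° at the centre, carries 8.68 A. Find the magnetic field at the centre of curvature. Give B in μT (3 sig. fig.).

B ≈ 31.1 μT

The Biot–Savart field of a circular arc at its centre is B = μ₀Iφ/(4πR), with φ = 1.035 rad.
B = (4π×10⁻⁷ × 8.68 × 1.035) / (4π × 0.0289) = 3.11×10⁻⁵ T.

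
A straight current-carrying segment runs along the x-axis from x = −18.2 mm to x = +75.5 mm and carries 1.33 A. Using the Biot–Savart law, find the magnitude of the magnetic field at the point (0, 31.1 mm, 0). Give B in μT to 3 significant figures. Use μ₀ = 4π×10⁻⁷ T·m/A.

For a finite straight segment, B = (μ₀I/4πd)(sinθ₁ + sinθ₂), where θ₁, θ₂ are the angles from the perpendicular to each end.
The perpendicular distance is d = 0.0311 m; the end-offsets along the wire are a = 0.0182 m and b = 0.0755 m.
sinθ₁ = 0.0182/√(0.0182²+0.0311²) = 0.5051; sinθ₂ = 0.0755/√(0.0755²+0.0311²) = 0.9246.
B = (4π×10⁻⁷ × 1.33) / (4π × 0.0311) × (0.5051 + 0.9246) = 6.11×10⁻⁶ T.

B ≈ 6.11 μT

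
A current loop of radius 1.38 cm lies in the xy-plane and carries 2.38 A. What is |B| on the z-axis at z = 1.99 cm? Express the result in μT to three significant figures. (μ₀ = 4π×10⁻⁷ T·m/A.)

On the axis of a circular loop, B = μ₀IR² / [2(R²+z²)^(3/2)].
R² + z² = (0.0138)² + (0.0199)² = 0.0005865 m², and (R²+z²)^(3/2) = 1.42×10⁻⁵ m³.
B = (4π×10⁻⁷ × 2.38 × 0.0001904) / (2 × 1.42×10⁻⁵) = 2.01×10⁻⁵ T.

B ≈ 20.1 μT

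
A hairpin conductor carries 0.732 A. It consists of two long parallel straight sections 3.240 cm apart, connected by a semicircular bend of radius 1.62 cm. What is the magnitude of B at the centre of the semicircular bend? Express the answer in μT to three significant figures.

B ≈ 23.2 μT

The semicircular arc contributes B_arc = μ₀I·π/(4πR) = μ₀I/(4R) = 1.42×10⁻⁵ T.
Each semi-infinite lead is at perpendicular distance R = 0.0162 m from the centre, with the perpendicular foot at its near end, so it contributes μ₀I/(4πR); both point the same way, together 9.04×10⁻⁶ T.
Arc and leads all point the same direction: B = 1.42×10⁻⁵ + 9.04×10⁻⁶ = 2.32×10⁻⁵ T.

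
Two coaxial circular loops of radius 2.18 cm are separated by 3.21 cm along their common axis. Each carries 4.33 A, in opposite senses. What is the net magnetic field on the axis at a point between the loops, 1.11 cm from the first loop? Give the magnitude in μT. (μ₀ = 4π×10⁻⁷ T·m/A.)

B ≈ 41.7 μT

Each loop contributes B = μ₀IR²/[2(R²+z²)^(3/2)] on the axis, with z measured from that loop.
Loop 1 (z = 0.0111 m): B₁ = 8.83×10⁻⁵ T. Loop 2 (z = 0.021 m): B₂ = 4.66×10⁻⁵ T.
The fields oppose: B = |B₁ − B₂| = 4.17×10⁻⁵ T.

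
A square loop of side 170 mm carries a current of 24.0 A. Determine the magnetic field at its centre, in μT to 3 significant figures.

Each side is a finite straight segment at perpendicular distance d = a/(2 tan(π/4)) = 0.085 m from the centre, with end-angles ±π/4.
One side contributes B₁ = (μ₀I/4πd)·2 sin(π/4) = 3.99×10⁻⁵ T.
All 4 sides add in the same direction: B = 4 × 3.99×10⁻⁵ = 1.60×10⁻⁴ T.

B ≈ 160 μT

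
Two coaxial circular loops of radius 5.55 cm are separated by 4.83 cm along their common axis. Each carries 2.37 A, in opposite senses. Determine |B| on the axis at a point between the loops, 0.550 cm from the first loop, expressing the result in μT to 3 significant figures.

Each loop contributes B = μ₀IR²/[2(R²+z²)^(3/2)] on the axis, with z measured from that loop.
Loop 1 (z = 0.0055 m): B₁ = 2.64×10⁻⁵ T. Loop 2 (z = 0.0428 m): B₂ = 1.33×10⁻⁵ T.
The fields oppose: B = |B₁ − B₂| = 1.31×10⁻⁵ T.

B ≈ 13.1 μT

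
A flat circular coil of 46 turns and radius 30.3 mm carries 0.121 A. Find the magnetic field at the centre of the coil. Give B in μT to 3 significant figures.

B ≈ 115 μT

For an N-turn flat coil, B = Nμ₀I/(2R) with R = 0.0303 m.
B = 46 × 2.51×10⁻⁶ T = 1.15×10⁻⁴ T.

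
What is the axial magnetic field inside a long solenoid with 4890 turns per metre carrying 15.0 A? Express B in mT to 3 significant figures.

B ≈ 92.2 mT

Inside a long solenoid, B = μ₀nI with n = 4890 turns/m.
B = 4π×10⁻⁷ × 4890 × 15.0 = 9.22×10⁻² T.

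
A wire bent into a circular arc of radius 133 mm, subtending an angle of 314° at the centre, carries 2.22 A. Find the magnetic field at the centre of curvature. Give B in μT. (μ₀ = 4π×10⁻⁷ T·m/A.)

The Biot–Savart field of a circular arc at its centre is B = μ₀Iφ/(4πR), with φ = 5.48 rad.
B = (4π×10⁻⁷ × 2.22 × 5.48) / (4π × 0.133) = 9.15×10⁻⁶ T.

B ≈ 9.15 μT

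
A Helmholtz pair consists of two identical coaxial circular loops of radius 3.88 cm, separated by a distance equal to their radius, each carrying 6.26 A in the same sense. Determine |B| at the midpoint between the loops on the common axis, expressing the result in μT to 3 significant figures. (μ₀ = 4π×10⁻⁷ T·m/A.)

B ≈ 145 μT

Each loop contributes B = μ₀IR²/[2(R²+z²)^(3/2)] on the axis, with z measured from that loop.
Loop 1 (z = 0.0194 m): B₁ = 7.25×10⁻⁵ T. Loop 2 (z = 0.0194 m): B₂ = 7.25×10⁻⁵ T.
The fields add: B = B₁ + B₂ = 1.45×10⁻⁴ T.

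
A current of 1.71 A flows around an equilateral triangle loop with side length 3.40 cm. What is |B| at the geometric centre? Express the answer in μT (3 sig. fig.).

Each side is a finite straight segment at perpendicular distance d = a/(2 tan(π/3)) = 0.009815 m from the centre, with end-angles ±π/3.
One side contributes B₁ = (μ₀I/4πd)·2 sin(π/3) = 3.02×10⁻⁵ T.
All 3 sides add in the same direction: B = 3 × 3.02×10⁻⁵ = 9.05×10⁻⁵ T.

B ≈ 90.5 μT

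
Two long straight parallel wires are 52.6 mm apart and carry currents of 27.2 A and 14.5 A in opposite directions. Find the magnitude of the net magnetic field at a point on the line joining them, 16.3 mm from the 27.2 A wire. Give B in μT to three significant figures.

Each long wire gives B = μ₀I/(2πd). Distances are d₁ = 0.0163 m and d₂ = 0.0363 m.
B₁ = 3.34×10⁻⁴ T, B₂ = 7.99×10⁻⁵ T.
Between antiparallel currents both contributions point the same way, so they add. B = B₁ + B₂ = 3.34×10⁻⁴ + 7.99×10⁻⁵ = 4.14×10⁻⁴ T.

B ≈ 414 μT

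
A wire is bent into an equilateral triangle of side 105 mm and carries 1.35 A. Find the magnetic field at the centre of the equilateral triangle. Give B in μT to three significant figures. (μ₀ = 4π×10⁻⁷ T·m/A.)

Each side is a finite straight segment at perpendicular distance d = a/(2 tan(π/3)) = 0.03031 m from the centre, with end-angles ±π/3.
One side contributes B₁ = (μ₀I/4πd)·2 sin(π/3) = 7.71×10⁻⁶ T.
All 3 sides add in the same direction: B = 3 × 7.71×10⁻⁶ = 2.31×10⁻⁵ T.

B ≈ 23.1 μT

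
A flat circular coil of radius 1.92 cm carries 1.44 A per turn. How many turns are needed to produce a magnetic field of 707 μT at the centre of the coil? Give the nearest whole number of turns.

For an N-turn coil, B = Nμ₀I/(2R). A single turn gives B₁ = 4.71×10⁻⁵ T with R = 0.0192 m.
N = B/B₁ = 7.07×10⁻⁴ / 4.71×10⁻⁵ = 15.00.

N = 15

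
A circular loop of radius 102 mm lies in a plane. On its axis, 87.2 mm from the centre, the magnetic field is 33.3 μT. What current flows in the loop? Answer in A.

On the axis of a loop, B = μ₀IR²/[2(R²+z²)^(3/2)], so I = 2B(R²+z²)^(3/2)/(μ₀R²).
R² + z² = 0.0104 + 0.007604 = 0.01801 m²; raised to 3/2 gives 2.42×10⁻³ m³.
I = 2 × 3.33×10⁻⁵ × 2.42×10⁻³ / (1.26×10⁻⁶ × 0.0104) = 12.3 A.

I ≈ 12.3 A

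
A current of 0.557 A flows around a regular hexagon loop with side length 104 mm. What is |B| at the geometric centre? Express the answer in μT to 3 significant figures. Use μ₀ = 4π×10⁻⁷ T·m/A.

Each side is a finite straight segment at perpendicular distance d = a/(2 tan(π/6)) = 0.09007 m from the centre, with end-angles ±π/6.
One side contributes B₁ = (μ₀I/4πd)·2 sin(π/6) = 6.18×10⁻⁷ T.
All 6 sides add in the same direction: B = 6 × 6.18×10⁻⁷ = 3.71×10⁻⁶ T.

B ≈ 3.71 μT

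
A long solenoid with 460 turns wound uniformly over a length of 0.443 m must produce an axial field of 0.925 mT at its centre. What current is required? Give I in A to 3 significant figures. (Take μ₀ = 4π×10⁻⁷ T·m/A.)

Inside a long solenoid B = μ₀nI with n = 1038 m⁻¹, so I = B/(μ₀n).
I = 9.25×10⁻⁴ / (4π×10⁻⁷ × 1038) = 0.709 A.

I ≈ 0.709 A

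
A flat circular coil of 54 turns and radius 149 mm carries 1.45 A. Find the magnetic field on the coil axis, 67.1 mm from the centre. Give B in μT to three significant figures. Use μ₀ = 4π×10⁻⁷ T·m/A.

B ≈ 250 μT

For an N-turn flat coil, B = Nμ₀IR²/[2(R²+z²)^(3/2)] with R = 0.149 m, z = 0.0671 m.
B = 54 × 4.64×10⁻⁶ T = 2.50×10⁻⁴ T.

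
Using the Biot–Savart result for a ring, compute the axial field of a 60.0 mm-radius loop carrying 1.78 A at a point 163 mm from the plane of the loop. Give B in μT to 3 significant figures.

On the axis of a circular loop, B = μ₀IR² / [2(R²+z²)^(3/2)].
R² + z² = (0.06)² + (0.163)² = 0.03017 m², and (R²+z²)^(3/2) = 5.24×10⁻³ m³.
B = (4π×10⁻⁷ × 1.78 × 0.0036) / (2 × 5.24×10⁻³) = 7.68×10⁻⁷ T.

B ≈ 0.768 μT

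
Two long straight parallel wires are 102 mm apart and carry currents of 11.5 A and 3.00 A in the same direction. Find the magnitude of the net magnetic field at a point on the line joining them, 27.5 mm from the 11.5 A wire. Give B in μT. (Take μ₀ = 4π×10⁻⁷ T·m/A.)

Each long wire gives B = μ₀I/(2πd). Distances are d₁ = 0.0275 m and d₂ = 0.0745 m.
B₁ = 8.36×10⁻⁵ T, B₂ = 8.05×10⁻⁶ T.
Between parallel currents the two contributions point in opposite directions, so they subtract. B = |B₁ − B₂| = |8.36×10⁻⁵ − 8.05×10⁻⁶| = 7.56×10⁻⁵ T.

B ≈ 75.6 μT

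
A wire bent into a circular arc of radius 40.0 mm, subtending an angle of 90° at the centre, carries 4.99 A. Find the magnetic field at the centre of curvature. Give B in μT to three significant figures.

The Biot–Savart field of a circular arc at its centre is B = μ₀Iφ/(4πR), with φ = 1.571 rad.
B = (4π×10⁻⁷ × 4.99 × 1.571) / (4π × 0.04) = 1.96×10⁻⁵ T.

B ≈ 19.6 μT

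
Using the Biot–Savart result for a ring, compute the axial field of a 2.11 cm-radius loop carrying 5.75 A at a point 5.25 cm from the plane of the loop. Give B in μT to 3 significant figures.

On the axis of a circular loop, B = μ₀IR² / [2(R²+z²)^(3/2)].
R² + z² = (0.0211)² + (0.0525)² = 0.003201 m², and (R²+z²)^(3/2) = 1.81×10⁻⁴ m³.
B = (4π×10⁻⁷ × 5.75 × 0.0004452) / (2 × 1.81×10⁻⁴) = 8.88×10⁻⁶ T.

B ≈ 8.88 μT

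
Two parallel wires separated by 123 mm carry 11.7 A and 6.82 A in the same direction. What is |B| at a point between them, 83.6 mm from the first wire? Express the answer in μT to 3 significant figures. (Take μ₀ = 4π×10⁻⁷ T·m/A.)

Each long wire gives B = μ₀I/(2πd). Distances are d₁ = 0.0836 m and d₂ = 0.0394 m.
B₁ = 2.80×10⁻⁵ T, B₂ = 3.46×10⁻⁵ T.
Between parallel currents the two contributions point in opposite directions, so they subtract. B = |B₁ − B₂| = |2.80×10⁻⁵ − 3.46×10⁻⁵| = 6.63×10⁻⁶ T.

B ≈ 6.63 μT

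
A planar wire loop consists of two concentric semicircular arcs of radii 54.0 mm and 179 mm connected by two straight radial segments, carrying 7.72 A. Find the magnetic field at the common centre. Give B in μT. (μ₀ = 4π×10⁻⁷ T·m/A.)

B ≈ 31.4 μT

The radial connectors point toward the centre, so dl × r̂ = 0 and they contribute nothing.
Each semicircle gives μ₀I/(4R): inner arc 4.49×10⁻⁵ T, outer arc 1.35×10⁻⁵ T.
The two arcs carry current in opposite angular senses, so their fields oppose: B = |4.49×10⁻⁵ − 1.35×10⁻⁵| = 3.14×10⁻⁵ T.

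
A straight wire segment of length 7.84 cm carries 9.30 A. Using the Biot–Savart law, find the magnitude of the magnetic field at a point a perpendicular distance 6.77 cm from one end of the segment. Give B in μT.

B ≈ 10.4 μT

For a finite straight segment, B = (μ₀I/4πd)(sinθ₁ + sinθ₂), where θ₁, θ₂ are the angles from the perpendicular to each end.
The perpendicular foot is at one end, so the two end-offsets along the wire are 0 and L = 0.0784 m.
sinθ₁ = 0/√(0²+0.0677²) = 0.0000; sinθ₂ = 0.0784/√(0.0784²+0.0677²) = 0.7569.
B = (4π×10⁻⁷ × 9.30) / (4π × 0.0677) × (0.0000 + 0.7569) = 1.04×10⁻⁵ T.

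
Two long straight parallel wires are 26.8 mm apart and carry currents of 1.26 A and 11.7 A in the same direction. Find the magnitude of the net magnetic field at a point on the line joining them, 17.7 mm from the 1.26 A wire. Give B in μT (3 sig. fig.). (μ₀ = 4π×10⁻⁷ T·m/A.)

B ≈ 243 μT

Each long wire gives B = μ₀I/(2πd). Distances are d₁ = 0.0177 m and d₂ = 0.0091 m.
B₁ = 1.42×10⁻⁵ T, B₂ = 2.57×10⁻⁴ T.
Between parallel currents the two contributions point in opposite directions, so they subtract. B = |B₁ − B₂| = |1.42×10⁻⁵ − 2.57×10⁻⁴| = 2.43×10⁻⁴ T.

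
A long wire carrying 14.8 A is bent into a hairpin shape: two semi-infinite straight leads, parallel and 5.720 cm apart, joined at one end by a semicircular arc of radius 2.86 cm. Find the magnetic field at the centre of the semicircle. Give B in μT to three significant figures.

B ≈ 266 μT

The semicircular arc contributes B_arc = μ₀I·π/(4πR) = μ₀I/(4R) = 1.63×10⁻⁴ T.
Each semi-infinite lead is at perpendicular distance R = 0.0286 m from the centre, with the perpendicular foot at its near end, so it contributes μ₀I/(4πR); both point the same way, together 1.03×10⁻⁴ T.
Arc and leads all point the same direction: B = 1.63×10⁻⁴ + 1.03×10⁻⁴ = 2.66×10⁻⁴ T.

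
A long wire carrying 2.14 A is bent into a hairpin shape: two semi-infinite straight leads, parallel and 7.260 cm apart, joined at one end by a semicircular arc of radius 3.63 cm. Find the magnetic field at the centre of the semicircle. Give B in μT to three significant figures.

The semicircular arc contributes B_arc = μ₀I·π/(4πR) = μ₀I/(4R) = 1.85×10⁻⁵ T.
Each semi-infinite lead is at perpendicular distance R = 0.0363 m from the centre, with the perpendicular foot at its near end, so it contributes μ₀I/(4πR); both point the same way, together 1.18×10⁻⁵ T.
Arc and leads all point the same direction: B = 1.85×10⁻⁵ + 1.18×10⁻⁵ = 3.03×10⁻⁵ T.

B ≈ 30.3 μT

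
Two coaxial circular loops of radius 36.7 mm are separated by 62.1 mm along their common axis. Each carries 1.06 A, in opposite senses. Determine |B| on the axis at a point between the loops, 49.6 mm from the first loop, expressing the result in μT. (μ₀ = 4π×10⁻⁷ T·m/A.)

B ≈ 11.6 μT

Each loop contributes B = μ₀IR²/[2(R²+z²)^(3/2)] on the axis, with z measured from that loop.
Loop 1 (z = 0.0496 m): B₁ = 3.82×10⁻⁶ T. Loop 2 (z = 0.0125 m): B₂ = 1.54×10⁻⁵ T.
The fields oppose: B = |B₁ − B₂| = 1.16×10⁻⁵ T.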